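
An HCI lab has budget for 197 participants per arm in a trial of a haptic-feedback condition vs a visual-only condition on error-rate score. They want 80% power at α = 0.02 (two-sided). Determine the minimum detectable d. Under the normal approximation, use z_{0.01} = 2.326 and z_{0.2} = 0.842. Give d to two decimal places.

d_min ≈ 0.32

For two independent groups of n = 197 each: d_min = (z_{α/2} + z_β)·√(2/n).
z-sum = 2.326 + 0.842 = 3.168.
d_min = 3.168 × √(2/197) = 3.168 × 0.1008 = 0.319.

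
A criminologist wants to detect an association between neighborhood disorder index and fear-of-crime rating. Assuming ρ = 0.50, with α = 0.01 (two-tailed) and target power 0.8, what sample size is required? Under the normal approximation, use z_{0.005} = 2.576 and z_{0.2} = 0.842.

n = 42

Fisher's z: C = ½·ln((1+r)/(1−r)) = ½·ln(3.0000) = 0.5493.
n = ((z_{α/2} + z_β)/C)² + 3.
(2.576 + 0.842) / 0.5493 = 3.418 / 0.5493 = 6.222.
n = 6.222² + 3 = 38.72 + 3 = 41.7.
Round up.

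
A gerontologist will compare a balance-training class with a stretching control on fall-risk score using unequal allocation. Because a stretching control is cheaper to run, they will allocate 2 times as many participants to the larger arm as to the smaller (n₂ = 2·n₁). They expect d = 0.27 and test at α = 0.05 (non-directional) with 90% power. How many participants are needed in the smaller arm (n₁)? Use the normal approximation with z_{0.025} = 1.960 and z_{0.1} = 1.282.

With allocation ratio k = n₂/n₁ = 2, Var(x̄₁−x̄₂) = σ²(1/n₁ + 1/(k·n₁)) = σ²·(k+1)/(k·n₁).
So n₁ = (1 + 1/k)·((z_{α/2} + z_β)/d)² = 1.500 × (3.242/0.27)².
n₁ = 1.500 × 144.18 = 216.3.
Round up: n₁ = 217, giving n₂ = 2 × 217 = 434.

n₁ = 217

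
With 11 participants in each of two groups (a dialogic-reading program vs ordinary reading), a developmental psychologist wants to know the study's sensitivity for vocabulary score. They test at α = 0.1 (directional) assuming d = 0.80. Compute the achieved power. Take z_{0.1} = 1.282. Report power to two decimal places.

power ≈ 0.72

For two equal groups, power = Φ(d·√(n/2) − z_{α}).
d·√(n/2) = 0.80 × √(11/2) = 0.80 × 2.345 = 1.876.
z_β = 1.876 − 1.282 = 0.594.
Power = Φ(0.594) = 0.724.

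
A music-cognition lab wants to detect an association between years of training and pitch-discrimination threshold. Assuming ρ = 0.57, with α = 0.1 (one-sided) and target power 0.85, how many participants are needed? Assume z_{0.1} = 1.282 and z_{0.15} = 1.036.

n = 16

Fisher's z: C = ½·ln((1+r)/(1−r)) = ½·ln(3.6512) = 0.6475.
n = ((z_{α} + z_β)/C)² + 3.
(1.282 + 1.036) / 0.6475 = 2.318 / 0.6475 = 3.580.
n = 3.580² + 3 = 12.82 + 3 = 15.8.
Round up.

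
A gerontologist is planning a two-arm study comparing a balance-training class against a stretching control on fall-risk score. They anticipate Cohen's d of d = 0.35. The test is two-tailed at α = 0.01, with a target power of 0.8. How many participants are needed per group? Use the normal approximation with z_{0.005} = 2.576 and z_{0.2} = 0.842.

n = 191 per group

For two independent groups with equal n: n = 2·((z_{α/2} + z_β) / d)².
z_{α/2} + z_β = 2.576 + 0.842 = 3.418.
n = 2 × (3.418 / 0.35)² = 2 × 9.766² = 2 × 95.37 = 190.7.
Round up to the next whole participant.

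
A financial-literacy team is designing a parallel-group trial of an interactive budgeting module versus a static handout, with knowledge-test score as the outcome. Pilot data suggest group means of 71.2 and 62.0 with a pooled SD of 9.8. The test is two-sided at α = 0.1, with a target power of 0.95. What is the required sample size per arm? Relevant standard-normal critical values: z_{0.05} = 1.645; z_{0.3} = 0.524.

Cohen's d = |M₁ − M₂| / SD_pooled = |71.2 − 62.0| / 9.8 = 9.2 / 9.8 = 0.939.
For two independent groups with equal n: n = 2·((z_{α/2} + z_β) / d)².
z_{α/2} + z_β = 1.645 + 1.645 = 3.290.
n = 2 × (3.290 / 0.939)² = 2 × 3.504² = 2 × 12.28 = 24.6.
Round up to the next whole participant.

n = 25 per group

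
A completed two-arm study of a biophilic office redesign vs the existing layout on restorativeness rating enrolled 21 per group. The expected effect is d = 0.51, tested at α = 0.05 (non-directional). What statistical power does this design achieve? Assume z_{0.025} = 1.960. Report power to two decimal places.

power ≈ 0.38

For two equal groups, power = Φ(d·√(n/2) − z_{α/2}).
d·√(n/2) = 0.51 × √(21/2) = 0.51 × 3.240 = 1.653.
z_β = 1.653 − 1.960 = -0.307.
Power = Φ(-0.307) = 0.379.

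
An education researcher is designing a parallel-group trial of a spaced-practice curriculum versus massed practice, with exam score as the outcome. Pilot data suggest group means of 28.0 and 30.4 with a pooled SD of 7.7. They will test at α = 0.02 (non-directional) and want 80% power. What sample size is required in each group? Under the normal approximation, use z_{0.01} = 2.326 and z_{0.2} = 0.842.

n = 207 per group

Cohen's d = |M₁ − M₂| / SD_pooled = |28.0 − 30.4| / 7.7 = 2.4 / 7.7 = 0.312.
For two independent groups with equal n: n = 2·((z_{α/2} + z_β) / d)².
z_{α/2} + z_β = 2.326 + 0.842 = 3.168.
n = 2 × (3.168 / 0.312)² = 2 × 10.154² = 2 × 103.10 = 206.2.
Round up to the next whole participant.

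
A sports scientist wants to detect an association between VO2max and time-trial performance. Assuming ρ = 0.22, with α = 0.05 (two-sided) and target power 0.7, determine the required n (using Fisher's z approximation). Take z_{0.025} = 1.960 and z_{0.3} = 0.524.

n = 127

Fisher's z: C = ½·ln((1+r)/(1−r)) = ½·ln(1.5641) = 0.2237.
n = ((z_{α/2} + z_β)/C)² + 3.
(1.960 + 0.524) / 0.2237 = 2.484 / 0.2237 = 11.104.
n = 11.104² + 3 = 123.30 + 3 = 126.3.
Round up.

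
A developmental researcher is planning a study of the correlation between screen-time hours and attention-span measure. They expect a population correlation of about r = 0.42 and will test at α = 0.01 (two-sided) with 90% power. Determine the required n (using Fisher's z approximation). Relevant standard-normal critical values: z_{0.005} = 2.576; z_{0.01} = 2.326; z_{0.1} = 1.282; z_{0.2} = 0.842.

Fisher's z: C = ½·ln((1+r)/(1−r)) = ½·ln(2.4483) = 0.4477.
n = ((z_{α/2} + z_β)/C)² + 3.
(2.576 + 1.282) / 0.4477 = 3.858 / 0.4477 = 8.617.
n = 8.617² + 3 = 74.26 + 3 = 77.3.
Round up.

n = 78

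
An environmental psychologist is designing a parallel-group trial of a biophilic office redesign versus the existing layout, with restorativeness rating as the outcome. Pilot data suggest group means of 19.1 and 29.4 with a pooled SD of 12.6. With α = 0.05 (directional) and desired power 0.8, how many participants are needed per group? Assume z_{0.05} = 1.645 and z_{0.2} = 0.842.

n = 19 per group

Cohen's d = |M₁ − M₂| / SD_pooled = |19.1 − 29.4| / 12.6 = 10.3 / 12.6 = 0.817.
For two independent groups with equal n: n = 2·((z_{α} + z_β) / d)².
z_{α} + z_β = 1.645 + 0.842 = 2.487.
n = 2 × (2.487 / 0.817)² = 2 × 3.044² = 2 × 9.27 = 18.5.
Round up to the next whole participant.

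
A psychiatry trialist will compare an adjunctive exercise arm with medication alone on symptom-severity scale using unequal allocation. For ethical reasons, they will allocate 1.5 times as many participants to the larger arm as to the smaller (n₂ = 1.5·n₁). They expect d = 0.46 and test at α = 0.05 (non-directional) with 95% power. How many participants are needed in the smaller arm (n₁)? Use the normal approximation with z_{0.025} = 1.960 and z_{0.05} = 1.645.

n₁ = 103

With allocation ratio k = n₂/n₁ = 1.5, Var(x̄₁−x̄₂) = σ²(1/n₁ + 1/(k·n₁)) = σ²·(k+1)/(k·n₁).
So n₁ = (1 + 1/k)·((z_{α/2} + z_β)/d)² = 1.667 × (3.605/0.46)².
n₁ = 1.667 × 61.42 = 102.4.
Round up: n₁ = 103, giving n₂ = ⌈1.5 × 103⌉ = ⌈154.5⌉ = 155.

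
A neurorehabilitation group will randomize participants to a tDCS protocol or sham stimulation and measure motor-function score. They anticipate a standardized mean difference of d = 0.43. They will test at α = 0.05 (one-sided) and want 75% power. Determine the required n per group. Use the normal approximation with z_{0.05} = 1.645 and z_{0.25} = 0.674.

For two independent groups with equal n: n = 2·((z_{α} + z_β) / d)².
z_{α} + z_β = 1.645 + 0.674 = 2.319.
n = 2 × (2.319 / 0.43)² = 2 × 5.393² = 2 × 29.08 = 58.2.
Round up to the next whole participant.

n = 59 per group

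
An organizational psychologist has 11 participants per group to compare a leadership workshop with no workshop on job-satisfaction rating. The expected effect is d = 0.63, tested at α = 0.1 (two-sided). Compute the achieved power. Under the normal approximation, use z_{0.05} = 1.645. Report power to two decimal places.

power ≈ 0.43

For two equal groups, power = Φ(d·√(n/2) − z_{α/2}).
d·√(n/2) = 0.63 × √(11/2) = 0.63 × 2.345 = 1.477.
z_β = 1.477 − 1.645 = -0.168.
Power = Φ(-0.168) = 0.433.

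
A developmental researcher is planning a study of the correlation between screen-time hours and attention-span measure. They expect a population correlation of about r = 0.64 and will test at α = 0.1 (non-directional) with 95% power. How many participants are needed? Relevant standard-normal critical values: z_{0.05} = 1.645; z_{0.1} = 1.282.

Fisher's z: C = ½·ln((1+r)/(1−r)) = ½·ln(4.5556) = 0.7582.
n = ((z_{α/2} + z_β)/C)² + 3.
(1.645 + 1.645) / 0.7582 = 3.290 / 0.7582 = 4.339.
n = 4.339² + 3 = 18.83 + 3 = 21.8.
Round up.

n = 22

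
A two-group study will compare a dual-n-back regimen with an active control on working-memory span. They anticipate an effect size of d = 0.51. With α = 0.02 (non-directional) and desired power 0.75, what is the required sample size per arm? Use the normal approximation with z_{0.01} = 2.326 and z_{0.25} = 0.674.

n = 70 per group

For two independent groups with equal n: n = 2·((z_{α/2} + z_β) / d)².
z_{α/2} + z_β = 2.326 + 0.674 = 3.000.
n = 2 × (3.000 / 0.51)² = 2 × 5.882² = 2 × 34.60 = 69.2.
Round up to the next whole participant.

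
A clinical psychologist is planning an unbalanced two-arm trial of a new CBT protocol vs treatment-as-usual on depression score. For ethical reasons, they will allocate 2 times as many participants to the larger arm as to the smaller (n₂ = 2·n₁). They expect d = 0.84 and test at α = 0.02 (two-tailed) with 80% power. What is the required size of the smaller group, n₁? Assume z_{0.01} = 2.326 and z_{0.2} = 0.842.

n₁ = 22

With allocation ratio k = n₂/n₁ = 2, Var(x̄₁−x̄₂) = σ²(1/n₁ + 1/(k·n₁)) = σ²·(k+1)/(k·n₁).
So n₁ = (1 + 1/k)·((z_{α/2} + z_β)/d)² = 1.500 × (3.168/0.84)².
n₁ = 1.500 × 14.22 = 21.3.
Round up: n₁ = 22, giving n₂ = 2 × 22 = 44.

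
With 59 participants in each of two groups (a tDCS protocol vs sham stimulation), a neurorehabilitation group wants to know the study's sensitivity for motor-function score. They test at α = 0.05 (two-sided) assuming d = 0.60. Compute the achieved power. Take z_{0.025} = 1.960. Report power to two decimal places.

For two equal groups, power = Φ(d·√(n/2) − z_{α/2}).
d·√(n/2) = 0.60 × √(59/2) = 0.60 × 5.431 = 3.259.
z_β = 3.259 − 1.960 = 1.299.
Power = Φ(1.299) = 0.903.

power ≈ 0.90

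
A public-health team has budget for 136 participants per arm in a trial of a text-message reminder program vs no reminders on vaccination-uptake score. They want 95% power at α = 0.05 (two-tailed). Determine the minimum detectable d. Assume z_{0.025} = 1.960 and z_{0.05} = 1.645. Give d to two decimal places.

d_min ≈ 0.44

For two independent groups of n = 136 each: d_min = (z_{α/2} + z_β)·√(2/n).
z-sum = 1.960 + 1.645 = 3.605.
d_min = 3.605 × √(2/136) = 3.605 × 0.1213 = 0.437.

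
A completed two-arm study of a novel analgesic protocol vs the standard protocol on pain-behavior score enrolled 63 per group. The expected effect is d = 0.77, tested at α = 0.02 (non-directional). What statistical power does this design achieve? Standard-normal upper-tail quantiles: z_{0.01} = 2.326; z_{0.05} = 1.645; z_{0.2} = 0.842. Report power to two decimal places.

For two equal groups, power = Φ(d·√(n/2) − z_{α/2}).
d·√(n/2) = 0.77 × √(63/2) = 0.77 × 5.612 = 4.322.
z_β = 4.322 − 2.326 = 1.996.
Power = Φ(1.996) = 0.977.

power ≈ 0.98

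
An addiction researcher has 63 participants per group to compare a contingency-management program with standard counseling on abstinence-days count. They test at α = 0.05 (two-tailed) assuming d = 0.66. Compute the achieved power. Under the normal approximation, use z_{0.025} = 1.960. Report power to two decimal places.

power ≈ 0.96

For two equal groups, power = Φ(d·√(n/2) − z_{α/2}).
d·√(n/2) = 0.66 × √(63/2) = 0.66 × 5.612 = 3.704.
z_β = 3.704 − 1.960 = 1.744.
Power = Φ(1.744) = 0.959.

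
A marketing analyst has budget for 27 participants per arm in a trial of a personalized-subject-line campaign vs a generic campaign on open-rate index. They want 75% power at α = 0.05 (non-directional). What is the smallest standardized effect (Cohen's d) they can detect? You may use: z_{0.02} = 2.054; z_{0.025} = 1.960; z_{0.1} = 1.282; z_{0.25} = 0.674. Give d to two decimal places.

For two independent groups of n = 27 each: d_min = (z_{α/2} + z_β)·√(2/n).
z-sum = 1.960 + 0.674 = 2.634.
d_min = 2.634 × √(2/27) = 2.634 × 0.2722 = 0.717.

d_min ≈ 0.72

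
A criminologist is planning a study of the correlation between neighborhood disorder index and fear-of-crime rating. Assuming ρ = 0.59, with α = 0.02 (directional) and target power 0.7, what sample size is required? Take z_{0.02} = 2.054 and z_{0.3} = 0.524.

Fisher's z: C = ½·ln((1+r)/(1−r)) = ½·ln(3.8780) = 0.6777.
n = ((z_{α} + z_β)/C)² + 3.
(2.054 + 0.524) / 0.6777 = 2.578 / 0.6777 = 3.804.
n = 3.804² + 3 = 14.47 + 3 = 17.5.
Round up.

n = 18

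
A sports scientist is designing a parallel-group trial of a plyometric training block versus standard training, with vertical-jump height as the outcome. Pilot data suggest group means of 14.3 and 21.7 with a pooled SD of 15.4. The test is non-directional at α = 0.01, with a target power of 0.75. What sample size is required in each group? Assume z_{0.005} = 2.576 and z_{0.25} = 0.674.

n = 92 per group

Cohen's d = |M₁ − M₂| / SD_pooled = |14.3 − 21.7| / 15.4 = 7.4 / 15.4 = 0.481.
For two independent groups with equal n: n = 2·((z_{α/2} + z_β) / d)².
z_{α/2} + z_β = 2.576 + 0.674 = 3.250.
n = 2 × (3.250 / 0.481)² = 2 × 6.757² = 2 × 45.65 = 91.3.
Round up to the next whole participant.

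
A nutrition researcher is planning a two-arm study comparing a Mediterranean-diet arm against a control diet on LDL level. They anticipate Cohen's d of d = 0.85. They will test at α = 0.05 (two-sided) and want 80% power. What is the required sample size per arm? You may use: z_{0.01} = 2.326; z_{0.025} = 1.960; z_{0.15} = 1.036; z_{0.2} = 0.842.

n = 22 per group

For two independent groups with equal n: n = 2·((z_{α/2} + z_β) / d)².
z_{α/2} + z_β = 1.960 + 0.842 = 2.802.
n = 2 × (2.802 / 0.85)² = 2 × 3.296² = 2 × 10.87 = 21.7.
Round up to the next whole participant.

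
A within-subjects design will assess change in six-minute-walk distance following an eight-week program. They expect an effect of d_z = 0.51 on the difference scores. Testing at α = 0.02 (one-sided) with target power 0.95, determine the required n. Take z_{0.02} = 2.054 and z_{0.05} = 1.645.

For a paired (one-sample on differences) test: n = ((z_{α} + z_β) / d)².
z_{α} + z_β = 2.054 + 1.645 = 3.699.
n = (3.699 / 0.51)² = 7.253² = 52.61.
Round up.

n = 53 pairs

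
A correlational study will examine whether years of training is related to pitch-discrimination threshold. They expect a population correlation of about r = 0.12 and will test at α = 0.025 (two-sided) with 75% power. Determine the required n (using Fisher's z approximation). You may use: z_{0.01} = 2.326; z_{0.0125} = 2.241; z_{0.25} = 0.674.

n = 588

Fisher's z: C = ½·ln((1+r)/(1−r)) = ½·ln(1.2727) = 0.1206.
n = ((z_{α/2} + z_β)/C)² + 3.
(2.241 + 0.674) / 0.1206 = 2.915 / 0.1206 = 24.171.
n = 24.171² + 3 = 584.23 + 3 = 587.2.
Round up.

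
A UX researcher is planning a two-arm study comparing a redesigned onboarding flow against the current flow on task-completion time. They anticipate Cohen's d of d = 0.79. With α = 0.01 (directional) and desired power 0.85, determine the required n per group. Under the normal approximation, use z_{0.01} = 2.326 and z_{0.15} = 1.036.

For two independent groups with equal n: n = 2·((z_{α} + z_β) / d)².
z_{α} + z_β = 2.326 + 1.036 = 3.362.
n = 2 × (3.362 / 0.79)² = 2 × 4.256² = 2 × 18.11 = 36.2.
Round up to the next whole participant.

n = 37 per group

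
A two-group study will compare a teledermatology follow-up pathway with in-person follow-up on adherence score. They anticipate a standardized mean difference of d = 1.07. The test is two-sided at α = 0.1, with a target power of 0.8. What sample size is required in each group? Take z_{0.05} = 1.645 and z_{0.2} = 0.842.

For two independent groups with equal n: n = 2·((z_{α/2} + z_β) / d)².
z_{α/2} + z_β = 1.645 + 0.842 = 2.487.
n = 2 × (2.487 / 1.07)² = 2 × 2.324² = 2 × 5.40 = 10.8.
Round up to the next whole participant.

n = 11 per group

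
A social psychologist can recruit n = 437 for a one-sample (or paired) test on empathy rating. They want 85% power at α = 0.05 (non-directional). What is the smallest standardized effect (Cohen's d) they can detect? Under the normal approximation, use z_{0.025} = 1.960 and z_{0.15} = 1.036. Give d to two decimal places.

For a single sample (or paired design) of n = 437: d_min = (z_{α/2} + z_β)/√n.
z-sum = 1.960 + 1.036 = 2.996.
d_min = 2.996 / √437 = 2.996 / 20.905 = 0.143.

d_min ≈ 0.14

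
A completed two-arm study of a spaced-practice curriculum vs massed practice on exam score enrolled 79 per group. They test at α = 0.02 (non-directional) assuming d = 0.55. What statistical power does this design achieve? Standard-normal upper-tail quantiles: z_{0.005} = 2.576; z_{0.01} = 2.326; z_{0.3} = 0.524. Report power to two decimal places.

power ≈ 0.87

For two equal groups, power = Φ(d·√(n/2) − z_{α/2}).
d·√(n/2) = 0.55 × √(79/2) = 0.55 × 6.285 = 3.457.
z_β = 3.457 − 2.326 = 1.131.
Power = Φ(1.131) = 0.871.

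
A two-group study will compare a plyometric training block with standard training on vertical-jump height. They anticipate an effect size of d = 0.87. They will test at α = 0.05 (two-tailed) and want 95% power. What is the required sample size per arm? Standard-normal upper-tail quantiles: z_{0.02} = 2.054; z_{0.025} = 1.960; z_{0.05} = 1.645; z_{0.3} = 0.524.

n = 35 per group

For two independent groups with equal n: n = 2·((z_{α/2} + z_β) / d)².
z_{α/2} + z_β = 1.960 + 1.645 = 3.605.
n = 2 × (3.605 / 0.87)² = 2 × 4.144² = 2 × 17.17 = 34.3.
Round up to the next whole participant.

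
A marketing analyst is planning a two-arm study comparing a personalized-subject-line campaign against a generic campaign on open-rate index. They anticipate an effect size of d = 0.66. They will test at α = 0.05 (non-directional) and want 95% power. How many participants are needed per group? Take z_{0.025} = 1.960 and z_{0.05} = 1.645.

For two independent groups with equal n: n = 2·((z_{α/2} + z_β) / d)².
z_{α/2} + z_β = 1.960 + 1.645 = 3.605.
n = 2 × (3.605 / 0.66)² = 2 × 5.462² = 2 × 29.83 = 59.7.
Round up to the next whole participant.

n = 60 per group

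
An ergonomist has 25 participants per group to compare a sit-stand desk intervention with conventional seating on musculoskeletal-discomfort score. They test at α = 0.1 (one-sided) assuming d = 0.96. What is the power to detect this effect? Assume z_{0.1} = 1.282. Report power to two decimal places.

power ≈ 0.98

For two equal groups, power = Φ(d·√(n/2) − z_{α}).
d·√(n/2) = 0.96 × √(25/2) = 0.96 × 3.536 = 3.394.
z_β = 3.394 − 1.282 = 2.112.
Power = Φ(2.112) = 0.983.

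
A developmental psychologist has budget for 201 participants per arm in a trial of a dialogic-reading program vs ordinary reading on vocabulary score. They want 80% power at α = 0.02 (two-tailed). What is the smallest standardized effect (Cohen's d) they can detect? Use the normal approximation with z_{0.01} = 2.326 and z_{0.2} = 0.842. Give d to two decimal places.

For two independent groups of n = 201 each: d_min = (z_{α/2} + z_β)·√(2/n).
z-sum = 2.326 + 0.842 = 3.168.
d_min = 3.168 × √(2/201) = 3.168 × 0.0998 = 0.316.

d_min ≈ 0.32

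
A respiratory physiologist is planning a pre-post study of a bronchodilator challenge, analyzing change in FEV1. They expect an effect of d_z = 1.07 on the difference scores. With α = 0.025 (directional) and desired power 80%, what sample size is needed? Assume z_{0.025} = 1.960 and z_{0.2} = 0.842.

For a paired (one-sample on differences) test: n = ((z_{α} + z_β) / d)².
z_{α} + z_β = 1.960 + 0.842 = 2.802.
n = (2.802 / 1.07)² = 2.619² = 6.86.
Round up.

n = 7 pairs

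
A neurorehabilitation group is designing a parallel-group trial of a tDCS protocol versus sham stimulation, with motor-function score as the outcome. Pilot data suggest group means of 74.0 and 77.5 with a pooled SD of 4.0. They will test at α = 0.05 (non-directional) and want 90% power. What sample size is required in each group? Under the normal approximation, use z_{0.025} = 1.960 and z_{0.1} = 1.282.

Cohen's d = |M₁ − M₂| / SD_pooled = |74.0 − 77.5| / 4.0 = 3.5 / 4.0 = 0.875.
For two independent groups with equal n: n = 2·((z_{α/2} + z_β) / d)².
z_{α/2} + z_β = 1.960 + 1.282 = 3.242.
n = 2 × (3.242 / 0.875)² = 2 × 3.705² = 2 × 13.73 = 27.5.
Round up to the next whole participant.

n = 28 per group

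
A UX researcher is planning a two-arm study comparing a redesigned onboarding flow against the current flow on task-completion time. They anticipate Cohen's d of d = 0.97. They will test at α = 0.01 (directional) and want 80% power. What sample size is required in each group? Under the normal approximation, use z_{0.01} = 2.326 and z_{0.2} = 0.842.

n = 22 per group

For two independent groups with equal n: n = 2·((z_{α} + z_β) / d)².
z_{α} + z_β = 2.326 + 0.842 = 3.168.
n = 2 × (3.168 / 0.97)² = 2 × 3.266² = 2 × 10.67 = 21.3.
Round up to the next whole participant.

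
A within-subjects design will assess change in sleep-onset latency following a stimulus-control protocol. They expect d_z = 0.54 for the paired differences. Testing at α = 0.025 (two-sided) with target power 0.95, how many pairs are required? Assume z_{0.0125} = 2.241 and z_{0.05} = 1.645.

For a paired (one-sample on differences) test: n = ((z_{α/2} + z_β) / d)².
z_{α/2} + z_β = 2.241 + 1.645 = 3.886.
n = (3.886 / 0.54)² = 7.196² = 51.79.
Round up.

n = 52 pairs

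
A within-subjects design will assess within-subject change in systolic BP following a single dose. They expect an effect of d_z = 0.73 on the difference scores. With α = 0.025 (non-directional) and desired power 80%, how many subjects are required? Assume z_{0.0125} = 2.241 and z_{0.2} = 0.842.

n = 18 pairs

For a paired (one-sample on differences) test: n = ((z_{α/2} + z_β) / d)².
z_{α/2} + z_β = 2.241 + 0.842 = 3.083.
n = (3.083 / 0.73)² = 4.223² = 17.84.
Round up.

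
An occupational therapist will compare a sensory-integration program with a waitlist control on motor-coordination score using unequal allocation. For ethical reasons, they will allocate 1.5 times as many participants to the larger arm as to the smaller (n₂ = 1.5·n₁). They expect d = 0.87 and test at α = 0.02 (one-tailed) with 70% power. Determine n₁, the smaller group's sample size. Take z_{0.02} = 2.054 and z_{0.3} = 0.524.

n₁ = 15

With allocation ratio k = n₂/n₁ = 1.5, Var(x̄₁−x̄₂) = σ²(1/n₁ + 1/(k·n₁)) = σ²·(k+1)/(k·n₁).
So n₁ = (1 + 1/k)·((z_{α} + z_β)/d)² = 1.667 × (2.578/0.87)².
n₁ = 1.667 × 8.78 = 14.6.
Round up: n₁ = 15, giving n₂ = ⌈1.5 × 15⌉ = ⌈22.5⌉ = 23.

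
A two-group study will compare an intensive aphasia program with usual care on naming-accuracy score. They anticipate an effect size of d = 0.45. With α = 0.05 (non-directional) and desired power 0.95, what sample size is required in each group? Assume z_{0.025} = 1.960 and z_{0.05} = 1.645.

n = 129 per group

For two independent groups with equal n: n = 2·((z_{α/2} + z_β) / d)².
z_{α/2} + z_β = 1.960 + 1.645 = 3.605.
n = 2 × (3.605 / 0.45)² = 2 × 8.011² = 2 × 64.18 = 128.4.
Round up to the next whole participant.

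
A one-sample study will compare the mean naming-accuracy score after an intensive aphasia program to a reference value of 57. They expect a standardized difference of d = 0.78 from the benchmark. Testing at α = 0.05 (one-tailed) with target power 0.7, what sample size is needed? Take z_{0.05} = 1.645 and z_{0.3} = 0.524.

For a one-sample test: n = ((z_{α} + z_β) / d)².
z_{α} + z_β = 1.645 + 0.524 = 2.169.
n = (2.169 / 0.78)² = 2.781² = 7.73.
Round up.

n = 8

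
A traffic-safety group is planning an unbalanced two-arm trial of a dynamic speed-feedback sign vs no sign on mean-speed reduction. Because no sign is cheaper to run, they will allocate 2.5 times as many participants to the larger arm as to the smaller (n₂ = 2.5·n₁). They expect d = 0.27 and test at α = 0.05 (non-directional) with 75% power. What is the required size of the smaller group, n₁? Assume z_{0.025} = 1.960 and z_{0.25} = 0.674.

With allocation ratio k = n₂/n₁ = 2.5, Var(x̄₁−x̄₂) = σ²(1/n₁ + 1/(k·n₁)) = σ²·(k+1)/(k·n₁).
So n₁ = (1 + 1/k)·((z_{α/2} + z_β)/d)² = 1.400 × (2.634/0.27)².
n₁ = 1.400 × 95.17 = 133.2.
Round up: n₁ = 134, giving n₂ = 2.5 × 134 = 335.

n₁ = 134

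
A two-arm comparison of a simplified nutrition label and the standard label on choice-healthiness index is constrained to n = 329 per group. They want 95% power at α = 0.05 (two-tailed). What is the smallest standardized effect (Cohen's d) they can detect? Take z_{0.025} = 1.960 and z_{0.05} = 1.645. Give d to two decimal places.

For two independent groups of n = 329 each: d_min = (z_{α/2} + z_β)·√(2/n).
z-sum = 1.960 + 1.645 = 3.605.
d_min = 3.605 × √(2/329) = 3.605 × 0.0780 = 0.281.

d_min ≈ 0.28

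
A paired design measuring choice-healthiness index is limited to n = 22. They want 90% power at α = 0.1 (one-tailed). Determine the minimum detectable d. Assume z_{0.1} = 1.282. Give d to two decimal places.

d_min ≈ 0.55

For a single sample (or paired design) of n = 22: d_min = (z_{α} + z_β)/√n.
z-sum = 1.282 + 1.282 = 2.564.
d_min = 2.564 / √22 = 2.564 / 4.690 = 0.547.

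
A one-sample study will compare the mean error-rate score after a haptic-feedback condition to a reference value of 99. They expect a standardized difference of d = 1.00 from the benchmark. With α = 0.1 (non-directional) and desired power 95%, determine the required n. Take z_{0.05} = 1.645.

n = 11

For a one-sample test: n = ((z_{α/2} + z_β) / d)².
z_{α/2} + z_β = 1.645 + 1.645 = 3.290.
n = (3.290 / 1.00)² = 3.290² = 10.82.
Round up.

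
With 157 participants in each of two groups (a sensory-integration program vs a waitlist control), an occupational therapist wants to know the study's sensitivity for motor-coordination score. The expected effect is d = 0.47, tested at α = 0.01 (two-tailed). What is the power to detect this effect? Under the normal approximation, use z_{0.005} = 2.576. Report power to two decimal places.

For two equal groups, power = Φ(d·√(n/2) − z_{α/2}).
d·√(n/2) = 0.47 × √(157/2) = 0.47 × 8.860 = 4.164.
z_β = 4.164 − 2.576 = 1.588.
Power = Φ(1.588) = 0.944.

power ≈ 0.94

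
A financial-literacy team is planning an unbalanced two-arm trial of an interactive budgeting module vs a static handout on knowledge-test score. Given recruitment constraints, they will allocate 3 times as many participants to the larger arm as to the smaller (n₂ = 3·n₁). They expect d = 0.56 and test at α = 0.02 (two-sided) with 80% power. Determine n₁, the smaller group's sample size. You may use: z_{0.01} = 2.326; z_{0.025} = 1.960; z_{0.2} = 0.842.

With allocation ratio k = n₂/n₁ = 3, Var(x̄₁−x̄₂) = σ²(1/n₁ + 1/(k·n₁)) = σ²·(k+1)/(k·n₁).
So n₁ = (1 + 1/k)·((z_{α/2} + z_β)/d)² = 1.333 × (3.168/0.56)².
n₁ = 1.333 × 32.00 = 42.7.
Round up: n₁ = 43, giving n₂ = 3 × 43 = 129.

n₁ = 43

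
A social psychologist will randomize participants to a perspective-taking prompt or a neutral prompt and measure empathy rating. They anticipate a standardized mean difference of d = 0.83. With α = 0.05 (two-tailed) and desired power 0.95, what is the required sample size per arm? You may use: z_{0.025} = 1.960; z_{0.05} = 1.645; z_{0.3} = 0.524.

n = 38 per group

For two independent groups with equal n: n = 2·((z_{α/2} + z_β) / d)².
z_{α/2} + z_β = 1.960 + 1.645 = 3.605.
n = 2 × (3.605 / 0.83)² = 2 × 4.343² = 2 × 18.86 = 37.7.
Round up to the next whole participant.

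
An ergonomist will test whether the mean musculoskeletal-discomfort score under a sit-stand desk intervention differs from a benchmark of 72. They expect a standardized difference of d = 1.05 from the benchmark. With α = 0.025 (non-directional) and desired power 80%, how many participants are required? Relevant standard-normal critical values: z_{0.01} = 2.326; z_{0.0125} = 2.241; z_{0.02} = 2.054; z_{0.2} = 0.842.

For a one-sample test: n = ((z_{α/2} + z_β) / d)².
z_{α/2} + z_β = 2.241 + 0.842 = 3.083.
n = (3.083 / 1.05)² = 2.936² = 8.62.
Round up.

n = 9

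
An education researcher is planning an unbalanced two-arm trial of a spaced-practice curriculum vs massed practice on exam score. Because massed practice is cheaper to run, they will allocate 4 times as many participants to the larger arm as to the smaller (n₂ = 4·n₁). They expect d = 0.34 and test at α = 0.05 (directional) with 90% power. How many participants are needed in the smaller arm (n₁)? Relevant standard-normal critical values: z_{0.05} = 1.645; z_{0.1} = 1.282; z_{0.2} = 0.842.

n₁ = 93

With allocation ratio k = n₂/n₁ = 4, Var(x̄₁−x̄₂) = σ²(1/n₁ + 1/(k·n₁)) = σ²·(k+1)/(k·n₁).
So n₁ = (1 + 1/k)·((z_{α} + z_β)/d)² = 1.250 × (2.927/0.34)².
n₁ = 1.250 × 74.11 = 92.6.
Round up: n₁ = 93, giving n₂ = 4 × 93 = 372.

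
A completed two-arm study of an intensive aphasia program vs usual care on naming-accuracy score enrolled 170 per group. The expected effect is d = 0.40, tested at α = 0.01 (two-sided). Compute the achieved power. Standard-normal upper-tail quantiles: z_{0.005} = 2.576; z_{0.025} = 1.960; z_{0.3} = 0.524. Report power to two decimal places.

For two equal groups, power = Φ(d·√(n/2) − z_{α/2}).
d·√(n/2) = 0.40 × √(170/2) = 0.40 × 9.220 = 3.688.
z_β = 3.688 − 2.576 = 1.112.
Power = Φ(1.112) = 0.867.

power ≈ 0.87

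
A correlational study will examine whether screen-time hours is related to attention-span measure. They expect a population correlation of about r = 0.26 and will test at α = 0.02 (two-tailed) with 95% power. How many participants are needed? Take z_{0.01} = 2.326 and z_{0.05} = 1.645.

n = 226

Fisher's z: C = ½·ln((1+r)/(1−r)) = ½·ln(1.7027) = 0.2661.
n = ((z_{α/2} + z_β)/C)² + 3.
(2.326 + 1.645) / 0.2661 = 3.971 / 0.2661 = 14.923.
n = 14.923² + 3 = 222.69 + 3 = 225.7.
Round up.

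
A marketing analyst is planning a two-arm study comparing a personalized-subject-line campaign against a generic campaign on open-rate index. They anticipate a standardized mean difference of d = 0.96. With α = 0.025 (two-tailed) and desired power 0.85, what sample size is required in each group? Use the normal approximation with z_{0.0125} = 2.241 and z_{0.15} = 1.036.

n = 24 per group

For two independent groups with equal n: n = 2·((z_{α/2} + z_β) / d)².
z_{α/2} + z_β = 2.241 + 1.036 = 3.277.
n = 2 × (3.277 / 0.96)² = 2 × 3.414² = 2 × 11.65 = 23.3.
Round up to the next whole participant.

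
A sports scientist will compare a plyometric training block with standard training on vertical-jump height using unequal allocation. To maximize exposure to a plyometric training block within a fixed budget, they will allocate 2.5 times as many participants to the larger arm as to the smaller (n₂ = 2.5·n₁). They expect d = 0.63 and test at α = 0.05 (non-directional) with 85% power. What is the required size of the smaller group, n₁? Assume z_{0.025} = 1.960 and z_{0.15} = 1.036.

n₁ = 32

With allocation ratio k = n₂/n₁ = 2.5, Var(x̄₁−x̄₂) = σ²(1/n₁ + 1/(k·n₁)) = σ²·(k+1)/(k·n₁).
So n₁ = (1 + 1/k)·((z_{α/2} + z_β)/d)² = 1.400 × (2.996/0.63)².
n₁ = 1.400 × 22.62 = 31.7.
Round up: n₁ = 32, giving n₂ = 2.5 × 32 = 80.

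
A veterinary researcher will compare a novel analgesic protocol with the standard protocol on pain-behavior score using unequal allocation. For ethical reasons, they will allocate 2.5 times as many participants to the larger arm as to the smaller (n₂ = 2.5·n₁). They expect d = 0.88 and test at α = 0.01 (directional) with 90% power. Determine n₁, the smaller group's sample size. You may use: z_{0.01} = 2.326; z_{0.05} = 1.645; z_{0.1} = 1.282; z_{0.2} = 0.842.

n₁ = 24

With allocation ratio k = n₂/n₁ = 2.5, Var(x̄₁−x̄₂) = σ²(1/n₁ + 1/(k·n₁)) = σ²·(k+1)/(k·n₁).
So n₁ = (1 + 1/k)·((z_{α} + z_β)/d)² = 1.400 × (3.608/0.88)².
n₁ = 1.400 × 16.81 = 23.5.
Round up: n₁ = 24, giving n₂ = 2.5 × 24 = 60.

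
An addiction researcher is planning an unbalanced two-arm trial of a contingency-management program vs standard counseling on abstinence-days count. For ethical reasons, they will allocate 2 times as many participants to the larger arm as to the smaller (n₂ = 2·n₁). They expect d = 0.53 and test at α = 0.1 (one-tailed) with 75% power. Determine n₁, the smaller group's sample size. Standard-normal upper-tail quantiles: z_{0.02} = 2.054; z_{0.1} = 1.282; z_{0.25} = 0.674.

With allocation ratio k = n₂/n₁ = 2, Var(x̄₁−x̄₂) = σ²(1/n₁ + 1/(k·n₁)) = σ²·(k+1)/(k·n₁).
So n₁ = (1 + 1/k)·((z_{α} + z_β)/d)² = 1.500 × (1.956/0.53)².
n₁ = 1.500 × 13.62 = 20.4.
Round up: n₁ = 21, giving n₂ = 2 × 21 = 42.

n₁ = 21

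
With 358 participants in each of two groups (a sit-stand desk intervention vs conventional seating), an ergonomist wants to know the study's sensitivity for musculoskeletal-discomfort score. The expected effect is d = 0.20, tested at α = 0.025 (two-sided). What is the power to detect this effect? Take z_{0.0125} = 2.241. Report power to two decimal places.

power ≈ 0.67

For two equal groups, power = Φ(d·√(n/2) − z_{α/2}).
d·√(n/2) = 0.20 × √(358/2) = 0.20 × 13.379 = 2.676.
z_β = 2.676 − 2.241 = 0.435.
Power = Φ(0.435) = 0.668.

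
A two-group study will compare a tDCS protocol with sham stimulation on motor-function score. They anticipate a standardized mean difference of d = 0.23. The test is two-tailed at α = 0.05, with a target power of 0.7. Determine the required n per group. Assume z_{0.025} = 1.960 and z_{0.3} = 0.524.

n = 234 per group

For two independent groups with equal n: n = 2·((z_{α/2} + z_β) / d)².
z_{α/2} + z_β = 1.960 + 0.524 = 2.484.
n = 2 × (2.484 / 0.23)² = 2 × 10.800² = 2 × 116.64 = 233.3.
Round up to the next whole participant.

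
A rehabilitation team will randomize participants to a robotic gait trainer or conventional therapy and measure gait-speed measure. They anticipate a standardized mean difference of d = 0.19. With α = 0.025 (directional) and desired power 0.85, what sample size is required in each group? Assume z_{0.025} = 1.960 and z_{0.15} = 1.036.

For two independent groups with equal n: n = 2·((z_{α} + z_β) / d)².
z_{α} + z_β = 1.960 + 1.036 = 2.996.
n = 2 × (2.996 / 0.19)² = 2 × 15.768² = 2 × 248.64 = 497.3.
Round up to the next whole participant.

n = 498 per group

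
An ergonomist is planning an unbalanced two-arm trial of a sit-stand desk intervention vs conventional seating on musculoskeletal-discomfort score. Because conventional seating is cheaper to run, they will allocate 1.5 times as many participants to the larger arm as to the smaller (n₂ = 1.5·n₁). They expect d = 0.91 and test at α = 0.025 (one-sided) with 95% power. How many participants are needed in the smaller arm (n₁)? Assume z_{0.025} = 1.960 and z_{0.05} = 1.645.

With allocation ratio k = n₂/n₁ = 1.5, Var(x̄₁−x̄₂) = σ²(1/n₁ + 1/(k·n₁)) = σ²·(k+1)/(k·n₁).
So n₁ = (1 + 1/k)·((z_{α} + z_β)/d)² = 1.667 × (3.605/0.91)².
n₁ = 1.667 × 15.69 = 26.2.
Round up: n₁ = 27, giving n₂ = ⌈1.5 × 27⌉ = ⌈40.5⌉ = 41.

n₁ = 27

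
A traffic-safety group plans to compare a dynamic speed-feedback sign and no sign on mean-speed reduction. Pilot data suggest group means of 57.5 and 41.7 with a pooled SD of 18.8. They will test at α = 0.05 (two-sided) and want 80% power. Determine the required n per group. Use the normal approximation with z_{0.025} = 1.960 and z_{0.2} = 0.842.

n = 23 per group

Cohen's d = |M₁ − M₂| / SD_pooled = |57.5 − 41.7| / 18.8 = 15.8 / 18.8 = 0.840.
For two independent groups with equal n: n = 2·((z_{α/2} + z_β) / d)².
z_{α/2} + z_β = 1.960 + 0.842 = 2.802.
n = 2 × (2.802 / 0.840)² = 2 × 3.336² = 2 × 11.13 = 22.3.
Round up to the next whole participant.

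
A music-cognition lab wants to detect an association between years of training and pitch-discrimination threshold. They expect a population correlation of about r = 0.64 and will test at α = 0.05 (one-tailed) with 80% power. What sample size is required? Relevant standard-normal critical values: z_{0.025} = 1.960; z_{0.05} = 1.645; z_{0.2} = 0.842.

Fisher's z: C = ½·ln((1+r)/(1−r)) = ½·ln(4.5556) = 0.7582.
n = ((z_{α} + z_β)/C)² + 3.
(1.645 + 0.842) / 0.7582 = 2.487 / 0.7582 = 3.280.
n = 3.280² + 3 = 10.76 + 3 = 13.8.
Round up.

n = 14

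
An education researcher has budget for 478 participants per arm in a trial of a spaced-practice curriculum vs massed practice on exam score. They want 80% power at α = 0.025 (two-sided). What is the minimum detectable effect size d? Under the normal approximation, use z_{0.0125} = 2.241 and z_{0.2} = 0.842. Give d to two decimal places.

For two independent groups of n = 478 each: d_min = (z_{α/2} + z_β)·√(2/n).
z-sum = 2.241 + 0.842 = 3.083.
d_min = 3.083 × √(2/478) = 3.083 × 0.0647 = 0.199.

d_min ≈ 0.20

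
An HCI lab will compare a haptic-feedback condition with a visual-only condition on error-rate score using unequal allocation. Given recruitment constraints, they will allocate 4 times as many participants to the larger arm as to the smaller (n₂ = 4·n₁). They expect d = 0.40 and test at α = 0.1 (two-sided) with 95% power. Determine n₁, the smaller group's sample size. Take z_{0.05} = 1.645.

With allocation ratio k = n₂/n₁ = 4, Var(x̄₁−x̄₂) = σ²(1/n₁ + 1/(k·n₁)) = σ²·(k+1)/(k·n₁).
So n₁ = (1 + 1/k)·((z_{α/2} + z_β)/d)² = 1.250 × (3.290/0.40)².
n₁ = 1.250 × 67.65 = 84.6.
Round up: n₁ = 85, giving n₂ = 4 × 85 = 340.

n₁ = 85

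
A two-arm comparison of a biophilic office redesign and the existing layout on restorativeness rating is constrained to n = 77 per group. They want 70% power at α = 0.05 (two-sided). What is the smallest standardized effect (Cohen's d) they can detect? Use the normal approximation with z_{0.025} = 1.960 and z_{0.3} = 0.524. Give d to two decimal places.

d_min ≈ 0.40

For two independent groups of n = 77 each: d_min = (z_{α/2} + z_β)·√(2/n).
z-sum = 1.960 + 0.524 = 2.484.
d_min = 2.484 × √(2/77) = 2.484 × 0.1612 = 0.400.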